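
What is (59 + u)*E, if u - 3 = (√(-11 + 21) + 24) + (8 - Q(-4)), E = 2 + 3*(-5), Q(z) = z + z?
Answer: -1326 - 13*√10 ≈ -1367.1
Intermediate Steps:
Q(z) = 2*z
E = -13 (E = 2 - 15 = -13)
u = 43 + √10 (u = 3 + ((√(-11 + 21) + 24) + (8 - 2*(-4))) = 3 + ((√10 + 24) + (8 - 1*(-8))) = 3 + ((24 + √10) + (8 + 8)) = 3 + ((24 + √10) + 16) = 3 + (40 + √10) = 43 + √10 ≈ 46.162)
(59 + u)*E = (59 + (43 + √10))*(-13) = (102 + √10)*(-13) = -1326 - 13*√10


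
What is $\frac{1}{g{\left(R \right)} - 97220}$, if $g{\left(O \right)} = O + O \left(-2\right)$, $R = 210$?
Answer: $- \frac{1}{97430} \approx -1.0264 \cdot 10^{-5}$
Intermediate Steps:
$g{\left(O \right)} = - O$ ($g{\left(O \right)} = O - 2 O = - O$)
$\frac{1}{g{\left(R \right)} - 97220} = \frac{1}{\left(-1\right) 210 - 97220} = \frac{1}{-210 - 97220} = \frac{1}{-97430} = - \frac{1}{97430}$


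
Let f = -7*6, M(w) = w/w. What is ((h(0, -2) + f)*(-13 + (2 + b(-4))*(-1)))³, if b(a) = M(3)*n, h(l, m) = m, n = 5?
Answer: 681472000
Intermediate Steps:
M(w) = 1
b(a) = 5 (b(a) = 1*5 = 5)
f = -42
((h(0, -2) + f)*(-13 + (2 + b(-4))*(-1)))³ = ((-2 - 42)*(-13 + (2 + 5)*(-1)))³ = (-44*(-13 + 7*(-1)))³ = (-44*(-13 - 7))³ = (-44*(-20))³ = 880³ = 681472000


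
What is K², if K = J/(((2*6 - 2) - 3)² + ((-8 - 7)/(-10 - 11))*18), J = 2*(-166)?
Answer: 5400976/187489 ≈ 28.807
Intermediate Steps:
J = -332
K = -2324/433 (K = -332/(((2*6 - 2) - 3)² + ((-8 - 7)/(-10 - 11))*18) = -332/(((12 - 2) - 3)² - 15/(-21)*18) = -332/((10 - 3)² - 15*(-1/21)*18) = -332/(7² + (5/7)*18) = -332/(49 + 90/7) = -332/433/7 = -332*7/433 = -2324/433 ≈ -5.3672)
K² = (-2324/433)² = 5400976/187489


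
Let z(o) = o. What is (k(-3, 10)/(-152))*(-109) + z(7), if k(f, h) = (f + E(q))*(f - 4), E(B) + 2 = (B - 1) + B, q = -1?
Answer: 896/19 ≈ 47.158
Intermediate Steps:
E(B) = -3 + 2*B (E(B) = -2 + ((B - 1) + B) = -2 + ((-1 + B) + B) = -2 + (-1 + 2*B) = -3 + 2*B)
k(f, h) = (-5 + f)*(-4 + f) (k(f, h) = (f + (-3 + 2*(-1)))*(f - 4) = (f + (-3 - 2))*(-4 + f) = (f - 5)*(-4 + f) = (-5 + f)*(-4 + f))
(k(-3, 10)/(-152))*(-109) + z(7) = ((20 + (-3)² - 9*(-3))/(-152))*(-109) + 7 = ((20 + 9 + 27)*(-1/152))*(-109) + 7 = (56*(-1/152))*(-109) + 7 = -7/19*(-109) + 7 = 763/19 + 7 = 896/19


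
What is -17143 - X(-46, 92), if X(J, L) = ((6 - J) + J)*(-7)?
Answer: -17101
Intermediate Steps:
X(J, L) = -42 (X(J, L) = 6*(-7) = -42)
-17143 - X(-46, 92) = -17143 - 1*(-42) = -17143 + 42 = -17101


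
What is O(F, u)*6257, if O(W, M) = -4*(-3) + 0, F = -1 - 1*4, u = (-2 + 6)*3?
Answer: 75084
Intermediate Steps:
u = 12 (u = 4*3 = 12)
F = -5 (F = -1 - 4 = -5)
O(W, M) = 12 (O(W, M) = 12 + 0 = 12)
O(F, u)*6257 = 12*6257 = 75084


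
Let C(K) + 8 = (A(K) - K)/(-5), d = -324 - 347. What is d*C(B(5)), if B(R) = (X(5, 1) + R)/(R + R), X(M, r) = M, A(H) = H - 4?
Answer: 24156/5 ≈ 4831.2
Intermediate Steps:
A(H) = -4 + H
B(R) = (5 + R)/(2*R) (B(R) = (5 + R)/(R + R) = (5 + R)/((2*R)) = (5 + R)*(1/(2*R)) = (5 + R)/(2*R))
d = -671
C(K) = -36/5 (C(K) = -8 + ((-4 + K) - K)/(-5) = -8 - 4*(-⅕) = -8 + ⅘ = -36/5)
d*C(B(5)) = -671*(-36/5) = 24156/5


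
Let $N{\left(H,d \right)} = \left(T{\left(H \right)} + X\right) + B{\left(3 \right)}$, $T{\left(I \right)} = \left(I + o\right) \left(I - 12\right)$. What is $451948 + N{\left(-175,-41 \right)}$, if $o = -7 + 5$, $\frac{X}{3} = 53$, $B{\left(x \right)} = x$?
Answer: $485209$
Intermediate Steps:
$X = 159$ ($X = 3 \cdot 53 = 159$)
$o = -2$
$T{\left(I \right)} = \left(-12 + I\right) \left(-2 + I\right)$ ($T{\left(I \right)} = \left(I - 2\right) \left(I - 12\right) = \left(-2 + I\right) \left(-12 + I\right) = \left(-12 + I\right) \left(-2 + I\right)$)
$N{\left(H,d \right)} = 186 + H^{2} - 14 H$ ($N{\left(H,d \right)} = \left(\left(24 + H^{2} - 14 H\right) + 159\right) + 3 = \left(183 + H^{2} - 14 H\right) + 3 = 186 + H^{2} - 14 H$)
$451948 + N{\left(-175,-41 \right)} = 451948 + \left(186 + \left(-175\right)^{2} - -2450\right) = 451948 + \left(186 + 30625 + 2450\right) = 451948 + 33261 = 485209$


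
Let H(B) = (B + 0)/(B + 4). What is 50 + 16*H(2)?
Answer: 166/3 ≈ 55.333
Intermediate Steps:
H(B) = B/(4 + B)
50 + 16*H(2) = 50 + 16*(2/(4 + 2)) = 50 + 16*(2/6) = 50 + 16*(2*(⅙)) = 50 + 16*(⅓) = 50 + 16/3 = 166/3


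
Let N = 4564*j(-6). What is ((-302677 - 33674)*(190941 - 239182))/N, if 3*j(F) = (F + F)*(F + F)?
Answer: 5408636197/73024 ≈ 74067.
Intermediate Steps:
j(F) = 4*F**2/3 (j(F) = ((F + F)*(F + F))/3 = ((2*F)*(2*F))/3 = (4*F**2)/3 = 4*F**2/3)
N = 219072 (N = 4564*((4/3)*(-6)**2) = 4564*((4/3)*36) = 4564*48 = 219072)
((-302677 - 33674)*(190941 - 239182))/N = ((-302677 - 33674)*(190941 - 239182))/219072 = -336351*(-48241)*(1/219072) = 16225908591*(1/219072) = 5408636197/73024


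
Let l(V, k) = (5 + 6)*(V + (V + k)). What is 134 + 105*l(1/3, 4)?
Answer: 5524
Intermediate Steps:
l(V, k) = 11*k + 22*V (l(V, k) = 11*(k + 2*V) = 11*k + 22*V)
134 + 105*l(1/3, 4) = 134 + 105*(11*4 + 22/3) = 134 + 105*(44 + 22*(1/3)) = 134 + 105*(44 + 22/3) = 134 + 105*(154/3) = 134 + 5390 = 5524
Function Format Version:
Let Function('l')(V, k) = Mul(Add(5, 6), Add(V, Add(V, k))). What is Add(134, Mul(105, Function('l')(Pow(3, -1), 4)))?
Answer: 5524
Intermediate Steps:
Function('l')(V, k) = Add(Mul(11, k), Mul(22, V)) (Function('l')(V, k) = Mul(11, Add(k, Mul(2, V))) = Add(Mul(11, k), Mul(22, V)))
Add(134, Mul(105, Function('l')(Pow(3, -1), 4))) = Add(134, Mul(105, Add(Mul(11, 4), Mul(22, Pow(3, -1))))) = Add(134, Mul(105, Add(44, Mul(22, Rational(1, 3))))) = Add(134, Mul(105, Add(44, Rational(22, 3)))) = Add(134, Mul(105, Rational(154, 3))) = Add(134, 5390) = 5524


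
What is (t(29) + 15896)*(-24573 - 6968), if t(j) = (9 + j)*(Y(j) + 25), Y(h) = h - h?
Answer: -531339686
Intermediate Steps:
Y(h) = 0
t(j) = 225 + 25*j (t(j) = (9 + j)*(0 + 25) = (9 + j)*25 = 225 + 25*j)
(t(29) + 15896)*(-24573 - 6968) = ((225 + 25*29) + 15896)*(-24573 - 6968) = ((225 + 725) + 15896)*(-31541) = (950 + 15896)*(-31541) = 16846*(-31541) = -531339686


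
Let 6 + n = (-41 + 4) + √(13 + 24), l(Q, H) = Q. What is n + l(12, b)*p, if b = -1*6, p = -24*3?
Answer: -907 + √37 ≈ -900.92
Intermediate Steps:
p = -72
b = -6
n = -43 + √37 (n = -6 + ((-41 + 4) + √(13 + 24)) = -6 + (-37 + √37) = -43 + √37 ≈ -36.917)
n + l(12, b)*p = (-43 + √37) + 12*(-72) = (-43 + √37) - 864 = -907 + √37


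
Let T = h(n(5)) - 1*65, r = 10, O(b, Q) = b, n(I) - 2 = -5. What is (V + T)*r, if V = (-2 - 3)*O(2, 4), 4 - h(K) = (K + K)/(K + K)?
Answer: -720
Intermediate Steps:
n(I) = -3 (n(I) = 2 - 5 = -3)
h(K) = 3 (h(K) = 4 - (K + K)/(K + K) = 4 - 2*K/(2*K) = 4 - 2*K*1/(2*K) = 4 - 1*1 = 4 - 1 = 3)
V = -10 (V = (-2 - 3)*2 = -5*2 = -10)
T = -62 (T = 3 - 1*65 = 3 - 65 = -62)
(V + T)*r = (-10 - 62)*10 = -72*10 = -720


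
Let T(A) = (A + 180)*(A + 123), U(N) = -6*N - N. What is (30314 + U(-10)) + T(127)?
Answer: 107134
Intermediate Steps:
U(N) = -7*N
T(A) = (123 + A)*(180 + A) (T(A) = (180 + A)*(123 + A) = (123 + A)*(180 + A))
(30314 + U(-10)) + T(127) = (30314 - 7*(-10)) + (22140 + 127**2 + 303*127) = (30314 + 70) + (22140 + 16129 + 38481) = 30384 + 76750 = 107134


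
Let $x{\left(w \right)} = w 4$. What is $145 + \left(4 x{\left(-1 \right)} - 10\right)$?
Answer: $119$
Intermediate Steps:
$x{\left(w \right)} = 4 w$
$145 + \left(4 x{\left(-1 \right)} - 10\right) = 145 + \left(4 \cdot 4 \left(-1\right) - 10\right) = 145 + \left(4 \left(-4\right) - 10\right) = 145 - 26 = 119$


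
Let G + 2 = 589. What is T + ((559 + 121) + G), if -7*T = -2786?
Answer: 1665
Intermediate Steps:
T = 398 (T = -⅐*(-2786) = 398)
G = 587 (G = -2 + 589 = 587)
T + ((559 + 121) + G) = 398 + ((559 + 121) + 587) = 398 + (680 + 587) = 398 + 1267 = 1665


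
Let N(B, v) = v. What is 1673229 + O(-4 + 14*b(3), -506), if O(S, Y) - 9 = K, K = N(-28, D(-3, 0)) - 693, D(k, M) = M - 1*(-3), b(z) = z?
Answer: 1672548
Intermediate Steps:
D(k, M) = 3 + M (D(k, M) = M + 3 = 3 + M)
K = -690 (K = (3 + 0) - 693 = 3 - 693 = -690)
O(S, Y) = -681 (O(S, Y) = 9 - 690 = -681)
1673229 + O(-4 + 14*b(3), -506) = 1673229 - 681 = 1672548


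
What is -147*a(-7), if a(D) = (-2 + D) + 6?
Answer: 441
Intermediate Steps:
a(D) = 4 + D
-147*a(-7) = -147*(4 - 7) = -147*(-3) = 441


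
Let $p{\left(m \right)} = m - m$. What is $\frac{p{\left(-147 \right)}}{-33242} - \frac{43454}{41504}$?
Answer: $- \frac{21727}{20752} \approx -1.047$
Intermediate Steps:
$p{\left(m \right)} = 0$
$\frac{p{\left(-147 \right)}}{-33242} - \frac{43454}{41504} = \frac{0}{-33242} - \frac{43454}{41504} = 0 \left(- \frac{1}{33242}\right) - \frac{21727}{20752} = 0 - \frac{21727}{20752} = - \frac{21727}{20752}$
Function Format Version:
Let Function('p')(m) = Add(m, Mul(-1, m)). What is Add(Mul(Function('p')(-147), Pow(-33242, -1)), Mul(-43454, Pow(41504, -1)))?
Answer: Rational(-21727, 20752) ≈ -1.0470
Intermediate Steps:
Function('p')(m) = 0
Add(Mul(Function('p')(-147), Pow(-33242, -1)), Mul(-43454, Pow(41504, -1))) = Add(Mul(0, Pow(-33242, -1)), Mul(-43454, Pow(41504, -1))) = Add(Mul(0, Rational(-1, 33242)), Mul(-43454, Rational(1, 41504))) = Add(0, Rational(-21727, 20752)) = Rational(-21727, 20752)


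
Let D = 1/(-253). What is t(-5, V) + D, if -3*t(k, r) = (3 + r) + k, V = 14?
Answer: -1013/253 ≈ -4.0040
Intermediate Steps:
D = -1/253 ≈ -0.0039526
t(k, r) = -1 - k/3 - r/3 (t(k, r) = -((3 + r) + k)/3 = -(3 + k + r)/3 = -1 - k/3 - r/3)
t(-5, V) + D = (-1 - ⅓*(-5) - ⅓*14) - 1/253 = (-1 + 5/3 - 14/3) - 1/253 = -4 - 1/253 = -1013/253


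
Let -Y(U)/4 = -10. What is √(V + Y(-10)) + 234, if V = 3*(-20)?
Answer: 234 + 2*I*√5 ≈ 234.0 + 4.4721*I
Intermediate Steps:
V = -60
Y(U) = 40 (Y(U) = -4*(-10) = 40)
√(V + Y(-10)) + 234 = √(-60 + 40) + 234 = √(-20) + 234 = 2*I*√5 + 234 = 234 + 2*I*√5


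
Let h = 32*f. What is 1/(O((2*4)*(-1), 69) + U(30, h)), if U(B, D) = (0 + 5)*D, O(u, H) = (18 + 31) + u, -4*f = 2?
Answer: -1/39 ≈ -0.025641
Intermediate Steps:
f = -½ (f = -¼*2 = -½ ≈ -0.50000)
O(u, H) = 49 + u
h = -16 (h = 32*(-½) = -16)
U(B, D) = 5*D
1/(O((2*4)*(-1), 69) + U(30, h)) = 1/((49 + (2*4)*(-1)) + 5*(-16)) = 1/((49 + 8*(-1)) - 80) = 1/((49 - 8) - 80) = 1/(41 - 80) = 1/(-39) = -1/39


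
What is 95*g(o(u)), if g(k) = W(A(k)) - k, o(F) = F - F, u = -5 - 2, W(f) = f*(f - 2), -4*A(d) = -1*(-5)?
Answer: 6175/16 ≈ 385.94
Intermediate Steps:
A(d) = -5/4 (A(d) = -(-1)*(-5)/4 = -1/4*5 = -5/4)
W(f) = f*(-2 + f)
u = -7
o(F) = 0
g(k) = 65/16 - k (g(k) = -5*(-2 - 5/4)/4 - k = -5/4*(-13/4) - k = 65/16 - k)
95*g(o(u)) = 95*(65/16 - 1*0) = 95*(65/16 + 0) = 95*(65/16) = 6175/16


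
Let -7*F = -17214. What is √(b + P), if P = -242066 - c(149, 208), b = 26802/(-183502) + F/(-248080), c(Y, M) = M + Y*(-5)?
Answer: I*√7820863394590095133261010/5690397020 ≈ 491.46*I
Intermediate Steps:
F = 17214/7 (F = -⅐*(-17214) = 17214/7 ≈ 2459.1)
c(Y, M) = M - 5*Y
b = -12425521137/79665558280 (b = 26802/(-183502) + (17214/7)/(-248080) = 26802*(-1/183502) + (17214/7)*(-1/248080) = -13401/91751 - 8607/868280 = -12425521137/79665558280 ≈ -0.15597)
P = -241529 (P = -242066 - (208 - 5*149) = -242066 - (208 - 745) = -242066 - 1*(-537) = -242066 + 537 = -241529)
√(b + P) = √(-12425521137/79665558280 - 241529) = √(-19241555051331257/79665558280) = I*√7820863394590095133261010/5690397020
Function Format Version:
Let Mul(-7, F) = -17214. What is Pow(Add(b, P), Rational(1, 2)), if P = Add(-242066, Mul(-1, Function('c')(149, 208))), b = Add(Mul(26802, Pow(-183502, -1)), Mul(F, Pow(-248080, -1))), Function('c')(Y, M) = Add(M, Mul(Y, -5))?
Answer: Mul(Rational(1, 5690397020), I, Pow(7820863394590095133261010, Rational(1, 2))) ≈ Mul(491.46, I)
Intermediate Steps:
F = Rational(17214, 7) (F = Mul(Rational(-1, 7), -17214) = Rational(17214, 7) ≈ 2459.1)
Function('c')(Y, M) = Add(M, Mul(-5, Y))
b = Rational(-12425521137, 79665558280) (b = Add(Mul(26802, Pow(-183502, -1)), Mul(Rational(17214, 7), Pow(-248080, -1))) = Add(Mul(26802, Rational(-1, 183502)), Mul(Rational(17214, 7), Rational(-1, 248080))) = Add(Rational(-13401, 91751), Rational(-8607, 868280)) = Rational(-12425521137, 79665558280) ≈ -0.15597)
P = -241529 (P = Add(-242066, Mul(-1, Add(208, Mul(-5, 149)))) = Add(-242066, Mul(-1, Add(208, -745))) = Add(-242066, Mul(-1, -537)) = Add(-242066, 537) = -241529)
Pow(Add(b, P), Rational(1, 2)) = Pow(Add(Rational(-12425521137, 79665558280), -241529), Rational(1, 2)) = Pow(Rational(-19241555051331257, 79665558280), Rational(1, 2)) = Mul(Rational(1, 5690397020), I, Pow(7820863394590095133261010, Rational(1, 2)))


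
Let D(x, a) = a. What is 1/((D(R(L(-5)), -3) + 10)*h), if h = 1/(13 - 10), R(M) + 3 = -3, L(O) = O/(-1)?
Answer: 3/7 ≈ 0.42857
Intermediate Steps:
L(O) = -O (L(O) = O*(-1) = -O)
R(M) = -6 (R(M) = -3 - 3 = -6)
h = 1/3 ≈ 0.33333
1/((D(R(L(-5)), -3) + 10)*h) = 1/((-3 + 10)*(1/3)) = 1/(7*(1/3)) = 1/(7/3) = 3/7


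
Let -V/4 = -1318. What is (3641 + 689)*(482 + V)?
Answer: 24914820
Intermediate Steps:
V = 5272 (V = -4*(-1318) = 5272)
(3641 + 689)*(482 + V) = (3641 + 689)*(482 + 5272) = 4330*5754 = 24914820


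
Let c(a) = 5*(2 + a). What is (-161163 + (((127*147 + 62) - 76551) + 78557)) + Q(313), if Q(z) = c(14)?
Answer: -140346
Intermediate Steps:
c(a) = 10 + 5*a
Q(z) = 80 (Q(z) = 10 + 5*14 = 10 + 70 = 80)
(-161163 + (((127*147 + 62) - 76551) + 78557)) + Q(313) = (-161163 + (((127*147 + 62) - 76551) + 78557)) + 80 = (-161163 + (((18669 + 62) - 76551) + 78557)) + 80 = (-161163 + ((18731 - 76551) + 78557)) + 80 = (-161163 + (-57820 + 78557)) + 80 = (-161163 + 20737) + 80 = -140426 + 80 = -140346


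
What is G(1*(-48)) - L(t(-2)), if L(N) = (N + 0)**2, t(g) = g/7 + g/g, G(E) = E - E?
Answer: -25/49 ≈ -0.51020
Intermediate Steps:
G(E) = 0
t(g) = 1 + g/7 (t(g) = g*(1/7) + 1 = g/7 + 1 = 1 + g/7)
L(N) = N**2
G(1*(-48)) - L(t(-2)) = 0 - (1 + (1/7)*(-2))**2 = 0 - (1 - 2/7)**2 = 0 - (5/7)**2 = 0 - 1*25/49 = 0 - 25/49 = -25/49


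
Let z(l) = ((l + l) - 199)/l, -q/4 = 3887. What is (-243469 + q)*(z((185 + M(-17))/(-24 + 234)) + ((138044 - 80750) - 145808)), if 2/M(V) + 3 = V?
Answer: 42498625593996/1849 ≈ 2.2985e+10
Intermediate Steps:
M(V) = 2/(-3 + V)
q = -15548 (q = -4*3887 = -15548)
z(l) = (-199 + 2*l)/l (z(l) = (2*l - 199)/l = (-199 + 2*l)/l)
(-243469 + q)*(z((185 + M(-17))/(-24 + 234)) + ((138044 - 80750) - 145808)) = (-243469 - 15548)*((2 - 199*(-24 + 234)/(185 + 2/(-3 - 17))) + ((138044 - 80750) - 145808)) = -259017*((2 - 199*210/(185 + 2/(-20))) + (57294 - 145808)) = -259017*((2 - 199*210/(185 + 2*(-1/20))) - 88514) = -259017*((2 - 199*210/(185 - ⅒)) - 88514) = -259017*((2 - 199/((1849/10)*(1/210))) - 88514) = -259017*((2 - 199/1849/2100) - 88514) = -259017*((2 - 199*2100/1849) - 88514) = -259017*((2 - 417900/1849) - 88514) = -259017*(-414202/1849 - 88514) = -259017*(-164076588/1849) = 42498625593996/1849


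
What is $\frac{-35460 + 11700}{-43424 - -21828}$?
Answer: $\frac{5940}{5399} \approx 1.1002$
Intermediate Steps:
$\frac{-35460 + 11700}{-43424 - -21828} = - \frac{23760}{-43424 + 21828} = - \frac{23760}{-21596} = \left(-23760\right) \left(- \frac{1}{21596}\right) = \frac{5940}{5399}$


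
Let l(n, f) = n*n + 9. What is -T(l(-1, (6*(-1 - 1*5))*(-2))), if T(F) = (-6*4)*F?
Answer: 240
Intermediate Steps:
l(n, f) = 9 + n² (l(n, f) = n² + 9 = 9 + n²)
T(F) = -24*F
-T(l(-1, (6*(-1 - 1*5))*(-2))) = -(-24)*(9 + (-1)²) = -(-24)*(9 + 1) = -(-24)*10 = -1*(-240) = 240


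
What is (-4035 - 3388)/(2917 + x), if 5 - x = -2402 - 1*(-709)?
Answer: -571/355 ≈ -1.6084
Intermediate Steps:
x = 1698 (x = 5 - (-2402 - 1*(-709)) = 5 - (-2402 + 709) = 5 - 1*(-1693) = 5 + 1693 = 1698)
(-4035 - 3388)/(2917 + x) = (-4035 - 3388)/(2917 + 1698) = -7423/4615 = -7423*1/4615 = -571/355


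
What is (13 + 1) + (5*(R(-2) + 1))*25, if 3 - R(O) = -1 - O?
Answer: 389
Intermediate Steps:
R(O) = 4 + O (R(O) = 3 - (-1 - O) = 3 + (1 + O) = 4 + O)
(13 + 1) + (5*(R(-2) + 1))*25 = (13 + 1) + (5*((4 - 2) + 1))*25 = 14 + (5*(2 + 1))*25 = 14 + (5*3)*25 = 14 + 15*25 = 14 + 375 = 389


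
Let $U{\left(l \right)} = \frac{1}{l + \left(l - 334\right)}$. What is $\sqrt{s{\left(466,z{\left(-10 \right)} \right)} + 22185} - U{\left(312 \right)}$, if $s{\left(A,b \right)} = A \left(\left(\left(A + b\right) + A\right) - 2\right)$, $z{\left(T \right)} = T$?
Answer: $- \frac{1}{290} + \sqrt{450905} \approx 671.49$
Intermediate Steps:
$s{\left(A,b \right)} = A \left(-2 + b + 2 A\right)$ ($s{\left(A,b \right)} = A \left(\left(b + 2 A\right) - 2\right) = A \left(-2 + b + 2 A\right)$)
$U{\left(l \right)} = \frac{1}{-334 + 2 l}$ ($U{\left(l \right)} = \frac{1}{l + \left(l - 334\right)} = \frac{1}{l + \left(-334 + l\right)} = \frac{1}{-334 + 2 l}$)
$\sqrt{s{\left(466,z{\left(-10 \right)} \right)} + 22185} - U{\left(312 \right)} = \sqrt{466 \left(-2 - 10 + 2 \cdot 466\right) + 22185} - \frac{1}{2 \left(-167 + 312\right)} = \sqrt{466 \left(-2 - 10 + 932\right) + 22185} - \frac{1}{2 \cdot 145} = \sqrt{466 \cdot 920 + 22185} - \frac{1}{2} \cdot \frac{1}{145} = \sqrt{428720 + 22185} - \frac{1}{290} = \sqrt{450905} - \frac{1}{290} = - \frac{1}{290} + \sqrt{450905}$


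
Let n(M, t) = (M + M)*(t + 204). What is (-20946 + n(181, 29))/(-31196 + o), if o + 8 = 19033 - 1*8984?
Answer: -12680/4231 ≈ -2.9969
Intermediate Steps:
o = 10041 (o = -8 + (19033 - 1*8984) = -8 + (19033 - 8984) = -8 + 10049 = 10041)
n(M, t) = 2*M*(204 + t) (n(M, t) = (2*M)*(204 + t) = 2*M*(204 + t))
(-20946 + n(181, 29))/(-31196 + o) = (-20946 + 2*181*(204 + 29))/(-31196 + 10041) = (-20946 + 2*181*233)/(-21155) = (-20946 + 84346)*(-1/21155) = 63400*(-1/21155) = -12680/4231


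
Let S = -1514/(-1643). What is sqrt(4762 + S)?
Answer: 2*sqrt(3214315910)/1643 ≈ 69.014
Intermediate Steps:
S = 1514/1643 (S = -1514*(-1/1643) = 1514/1643 ≈ 0.92148)
sqrt(4762 + S) = sqrt(4762 + 1514/1643) = sqrt(7825480/1643) = 2*sqrt(3214315910)/1643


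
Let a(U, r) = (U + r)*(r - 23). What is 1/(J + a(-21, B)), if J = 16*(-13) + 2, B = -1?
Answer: 1/322 ≈ 0.0031056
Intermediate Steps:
a(U, r) = (-23 + r)*(U + r) (a(U, r) = (U + r)*(-23 + r) = (-23 + r)*(U + r))
J = -206 (J = -208 + 2 = -206)
1/(J + a(-21, B)) = 1/(-206 + ((-1)² - 23*(-21) - 23*(-1) - 21*(-1))) = 1/(-206 + (1 + 483 + 23 + 21)) = 1/(-206 + 528) = 1/322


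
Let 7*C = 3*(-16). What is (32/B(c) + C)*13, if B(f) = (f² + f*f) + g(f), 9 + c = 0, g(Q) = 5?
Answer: -101296/1169 ≈ -86.652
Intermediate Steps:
c = -9 (c = -9 + 0 = -9)
C = -48/7 (C = (3*(-16))/7 = (⅐)*(-48) = -48/7 ≈ -6.8571)
B(f) = 5 + 2*f² (B(f) = (f² + f*f) + 5 = (f² + f²) + 5 = 2*f² + 5 = 5 + 2*f²)
(32/B(c) + C)*13 = (32/(5 + 2*(-9)²) - 48/7)*13 = (32/(5 + 2*81) - 48/7)*13 = (32/(5 + 162) - 48/7)*13 = (32/167 - 48/7)*13 = -7792/1169*13 = -101296/1169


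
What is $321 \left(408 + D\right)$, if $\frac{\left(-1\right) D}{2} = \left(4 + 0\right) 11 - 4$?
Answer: $105288$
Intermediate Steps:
$D = -80$ ($D = - 2 \left(\left(4 + 0\right) 11 - 4\right) = - 2 \left(4 \cdot 11 - 4\right) = - 2 \left(44 - 4\right) = \left(-2\right) 40 = -80$)
$321 \left(408 + D\right) = 321 \left(408 - 80\right) = 321 \cdot 328 = 105288$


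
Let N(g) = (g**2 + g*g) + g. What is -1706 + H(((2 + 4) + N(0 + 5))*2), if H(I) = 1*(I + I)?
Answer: -1462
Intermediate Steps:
N(g) = g + 2*g**2 (N(g) = (g**2 + g**2) + g = 2*g**2 + g = g + 2*g**2)
H(I) = 2*I (H(I) = 1*(2*I) = 2*I)
-1706 + H(((2 + 4) + N(0 + 5))*2) = -1706 + 2*(((2 + 4) + (0 + 5)*(1 + 2*(0 + 5)))*2) = -1706 + 2*((6 + 5*(1 + 2*5))*2) = -1706 + 2*((6 + 5*(1 + 10))*2) = -1706 + 2*((6 + 5*11)*2) = -1706 + 2*((6 + 55)*2) = -1706 + 2*(61*2) = -1706 + 2*122 = -1706 + 244 = -1462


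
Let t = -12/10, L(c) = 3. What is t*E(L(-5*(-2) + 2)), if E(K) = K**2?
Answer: -54/5 ≈ -10.800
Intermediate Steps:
t = -6/5 (t = -12*1/10 = -6/5 ≈ -1.2000)
t*E(L(-5*(-2) + 2)) = -6/5*3**2 = -6/5*9 = -54/5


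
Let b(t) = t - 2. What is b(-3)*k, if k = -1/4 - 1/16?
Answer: 25/16 ≈ 1.5625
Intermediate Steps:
b(t) = -2 + t
k = -5/16 (k = -1*¼ - 1*1/16 = -¼ - 1/16 = -5/16 ≈ -0.31250)
b(-3)*k = (-2 - 3)*(-5/16) = -5*(-5/16) = 25/16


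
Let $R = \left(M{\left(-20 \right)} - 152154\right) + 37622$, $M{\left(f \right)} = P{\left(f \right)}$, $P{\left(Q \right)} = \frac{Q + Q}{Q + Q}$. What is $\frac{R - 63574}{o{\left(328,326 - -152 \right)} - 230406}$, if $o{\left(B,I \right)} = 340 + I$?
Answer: $\frac{178105}{229588} \approx 0.77576$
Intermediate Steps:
$P{\left(Q \right)} = 1$ ($P{\left(Q \right)} = \frac{2 Q}{2 Q} = 2 Q \frac{1}{2 Q} = 1$)
$M{\left(f \right)} = 1$
$R = -114531$ ($R = \left(1 - 152154\right) + 37622 = -152153 + 37622 = -114531$)
$\frac{R - 63574}{o{\left(328,326 - -152 \right)} - 230406} = \frac{-114531 - 63574}{\left(340 + \left(326 - -152\right)\right) - 230406} = - \frac{178105}{\left(340 + \left(326 + 152\right)\right) - 230406} = - \frac{178105}{\left(340 + 478\right) - 230406} = - \frac{178105}{818 - 230406} = - \frac{178105}{-229588} = \left(-178105\right) \left(- \frac{1}{229588}\right) = \frac{178105}{229588}$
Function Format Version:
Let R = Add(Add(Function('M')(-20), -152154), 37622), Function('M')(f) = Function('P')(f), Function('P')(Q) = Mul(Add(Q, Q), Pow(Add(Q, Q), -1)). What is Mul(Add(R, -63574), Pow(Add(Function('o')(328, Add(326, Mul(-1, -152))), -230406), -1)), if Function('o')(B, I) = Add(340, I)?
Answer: Rational(178105, 229588) ≈ 0.77576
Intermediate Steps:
Function('P')(Q) = 1 (Function('P')(Q) = Mul(Mul(2, Q), Pow(Mul(2, Q), -1)) = Mul(Mul(2, Q), Mul(Rational(1, 2), Pow(Q, -1))) = 1)
Function('M')(f) = 1
R = -114531 (R = Add(Add(1, -152154), 37622) = Add(-152153, 37622) = -114531)
Mul(Add(R, -63574), Pow(Add(Function('o')(328, Add(326, Mul(-1, -152))), -230406), -1)) = Mul(Add(-114531, -63574), Pow(Add(Add(340, Add(326, Mul(-1, -152))), -230406), -1)) = Mul(-178105, Pow(Add(Add(340, Add(326, 152)), -230406), -1)) = Mul(-178105, Pow(Add(Add(340, 478), -230406), -1)) = Mul(-178105, Pow(Add(818, -230406), -1)) = Mul(-178105, Pow(-229588, -1)) = Mul(-178105, Rational(-1, 229588)) = Rational(178105, 229588)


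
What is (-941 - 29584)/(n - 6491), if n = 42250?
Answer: -30525/35759 ≈ -0.85363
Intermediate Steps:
(-941 - 29584)/(n - 6491) = (-941 - 29584)/(42250 - 6491) = -30525/35759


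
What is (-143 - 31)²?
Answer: 30276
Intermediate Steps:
(-143 - 31)² = (-174)² = 30276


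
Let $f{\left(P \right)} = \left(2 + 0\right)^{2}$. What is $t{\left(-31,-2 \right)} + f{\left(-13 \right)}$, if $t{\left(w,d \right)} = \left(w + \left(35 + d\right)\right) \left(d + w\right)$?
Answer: $-62$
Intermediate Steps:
$t{\left(w,d \right)} = \left(d + w\right) \left(35 + d + w\right)$ ($t{\left(w,d \right)} = \left(35 + d + w\right) \left(d + w\right) = \left(d + w\right) \left(35 + d + w\right)$)
$f{\left(P \right)} = 4$ ($f{\left(P \right)} = 2^{2} = 4$)
$t{\left(-31,-2 \right)} + f{\left(-13 \right)} = \left(\left(-2\right)^{2} + \left(-31\right)^{2} + 35 \left(-2\right) + 35 \left(-31\right) + 2 \left(-2\right) \left(-31\right)\right) + 4 = \left(4 + 961 - 70 - 1085 + 124\right) + 4 = -66 + 4 = -62$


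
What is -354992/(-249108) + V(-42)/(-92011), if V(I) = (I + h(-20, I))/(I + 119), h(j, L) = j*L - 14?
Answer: 89816739484/63031859517 ≈ 1.4249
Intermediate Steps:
h(j, L) = -14 + L*j (h(j, L) = L*j - 14 = -14 + L*j)
V(I) = (-14 - 19*I)/(119 + I) (V(I) = (I + (-14 + I*(-20)))/(I + 119) = (I + (-14 - 20*I))/(119 + I) = (-14 - 19*I)/(119 + I))
-354992/(-249108) + V(-42)/(-92011) = -354992/(-249108) + ((-14 - 19*(-42))/(119 - 42))/(-92011) = -354992*(-1/249108) + ((-14 + 798)/77)*(-1/92011) = 88748/62277 + ((1/77)*784)*(-1/92011) = 88748/62277 + (112/11)*(-1/92011) = 88748/62277 - 112/1012121 = 89816739484/63031859517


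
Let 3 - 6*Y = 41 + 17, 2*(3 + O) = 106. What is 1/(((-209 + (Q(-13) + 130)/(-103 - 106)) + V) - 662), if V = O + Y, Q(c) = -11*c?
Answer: -1254/1042667 ≈ -0.0012027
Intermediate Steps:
O = 50 (O = -3 + (1/2)*106 = -3 + 53 = 50)
Y = -55/6 (Y = 1/2 - (41 + 17)/6 = 1/2 - 1/6*58 = 1/2 - 29/3 = -55/6 ≈ -9.1667)
V = 245/6 (V = 50 - 55/6 = 245/6 ≈ 40.833)
1/(((-209 + (Q(-13) + 130)/(-103 - 106)) + V) - 662) = 1/(((-209 + (-11*(-13) + 130)/(-103 - 106)) + 245/6) - 662) = 1/(((-209 + (143 + 130)/(-209)) + 245/6) - 662) = 1/(((-209 + 273*(-1/209)) + 245/6) - 662) = 1/(((-209 - 273/209) + 245/6) - 662) = 1/((-43954/209 + 245/6) - 662) = 1/(-212519/1254 - 662) = 1/(-1042667/1254) = -1254/1042667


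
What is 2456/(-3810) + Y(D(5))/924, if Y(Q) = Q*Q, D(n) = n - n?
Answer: -1228/1905 ≈ -0.64462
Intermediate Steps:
D(n) = 0
Y(Q) = Q²
2456/(-3810) + Y(D(5))/924 = 2456/(-3810) + 0²/924 = 2456*(-1/3810) + 0*(1/924) = -1228/1905 + 0 = -1228/1905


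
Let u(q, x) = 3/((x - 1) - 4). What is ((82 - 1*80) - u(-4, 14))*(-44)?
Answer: -220/3 ≈ -73.333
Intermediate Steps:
u(q, x) = 3/(-5 + x) (u(q, x) = 3/((-1 + x) - 4) = 3/(-5 + x))
((82 - 1*80) - u(-4, 14))*(-44) = ((82 - 1*80) - 3/(-5 + 14))*(-44) = ((82 - 80) - 3/9)*(-44) = (2 - 3/9)*(-44) = (2 - 1*⅓)*(-44) = (2 - ⅓)*(-44) = (5/3)*(-44) = -220/3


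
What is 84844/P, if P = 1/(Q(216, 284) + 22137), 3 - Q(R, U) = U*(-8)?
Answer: 2071211728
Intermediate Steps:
Q(R, U) = 3 + 8*U (Q(R, U) = 3 - U*(-8) = 3 - (-8)*U = 3 + 8*U)
P = 1/24412 (P = 1/((3 + 8*284) + 22137) = 1/((3 + 2272) + 22137) = 1/(2275 + 22137) = 1/24412 ≈ 4.0963e-5)
84844/P = 84844/(1/24412) = 84844*24412 = 2071211728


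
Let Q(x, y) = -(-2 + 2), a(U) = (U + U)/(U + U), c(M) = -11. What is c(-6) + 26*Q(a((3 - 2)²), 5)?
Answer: -11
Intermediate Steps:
a(U) = 1 (a(U) = (2*U)/((2*U)) = (2*U)*(1/(2*U)) = 1)
Q(x, y) = 0 (Q(x, y) = -1*0 = 0)
c(-6) + 26*Q(a((3 - 2)²), 5) = -11 + 26*0 = -11 + 0 = -11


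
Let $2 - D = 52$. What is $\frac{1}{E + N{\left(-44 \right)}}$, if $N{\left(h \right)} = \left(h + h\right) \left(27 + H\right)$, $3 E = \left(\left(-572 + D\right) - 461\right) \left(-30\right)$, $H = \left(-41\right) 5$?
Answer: $\frac{1}{26494} \approx 3.7744 \cdot 10^{-5}$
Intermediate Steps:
$D = -50$ ($D = 2 - 52 = -50$)
$H = -205$
$E = 10830$ ($E = \frac{\left(\left(-572 - 50\right) - 461\right) \left(-30\right)}{3} = \frac{\left(-622 - 461\right) \left(-30\right)}{3} = \frac{\left(-1083\right) \left(-30\right)}{3} = \frac{1}{3} \cdot 32490 = 10830$)
$N{\left(h \right)} = - 356 h$ ($N{\left(h \right)} = \left(h + h\right) \left(27 - 205\right) = 2 h \left(-178\right) = - 356 h$)
$\frac{1}{E + N{\left(-44 \right)}} = \frac{1}{10830 - -15664} = \frac{1}{10830 + 15664} = \frac{1}{26494}$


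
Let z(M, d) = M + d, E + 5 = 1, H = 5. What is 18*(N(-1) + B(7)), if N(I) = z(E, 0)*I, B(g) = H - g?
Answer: 36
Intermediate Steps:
E = -4 (E = -5 + 1 = -4)
B(g) = 5 - g
N(I) = -4*I (N(I) = (-4 + 0)*I = -4*I)
18*(N(-1) + B(7)) = 18*(-4*(-1) + (5 - 1*7)) = 18*(4 + (5 - 7)) = 18*(4 - 2) = 18*2 = 36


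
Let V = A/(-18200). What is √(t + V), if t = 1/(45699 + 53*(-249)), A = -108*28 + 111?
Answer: √140041105206366/29576820 ≈ 0.40011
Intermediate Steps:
A = -2913 (A = -3024 + 111 = -2913)
t = 1/32502 (t = 1/(45699 - 13197) = 1/32502 ≈ 3.0767e-5)
V = 2913/18200 (V = -2913/(-18200) = -2913*(-1/18200) = 2913/18200 ≈ 0.16005)
√(t + V) = √(1/32502 + 2913/18200) = √(47348263/295768200) = √140041105206366/29576820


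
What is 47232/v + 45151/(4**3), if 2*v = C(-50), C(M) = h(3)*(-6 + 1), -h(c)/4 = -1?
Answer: -1285669/320 ≈ -4017.7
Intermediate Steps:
h(c) = 4 (h(c) = -4*(-1) = 4)
C(M) = -20 (C(M) = 4*(-6 + 1) = 4*(-5) = -20)
v = -10 (v = (1/2)*(-20) = -10)
47232/v + 45151/(4**3) = 47232/(-10) + 45151/(4**3) = 47232*(-1/10) + 45151/64 = -23616/5 + 45151*(1/64) = -23616/5 + 45151/64 = -1285669/320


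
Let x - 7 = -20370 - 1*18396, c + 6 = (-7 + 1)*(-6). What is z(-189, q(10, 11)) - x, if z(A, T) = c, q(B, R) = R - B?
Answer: 38789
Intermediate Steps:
c = 30 (c = -6 + (-7 + 1)*(-6) = -6 - 6*(-6) = -6 + 36 = 30)
z(A, T) = 30
x = -38759 (x = 7 + (-20370 - 1*18396) = 7 + (-20370 - 18396) = 7 - 38766 = -38759)
z(-189, q(10, 11)) - x = 30 - 1*(-38759) = 30 + 38759 = 38789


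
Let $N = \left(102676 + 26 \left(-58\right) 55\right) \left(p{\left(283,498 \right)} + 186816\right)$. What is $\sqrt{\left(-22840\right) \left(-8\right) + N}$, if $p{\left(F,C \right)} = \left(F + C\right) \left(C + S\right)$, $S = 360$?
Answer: $4 \sqrt{1057014839} \approx 1.3005 \cdot 10^{5}$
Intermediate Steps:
$p{\left(F,C \right)} = \left(360 + C\right) \left(C + F\right)$ ($p{\left(F,C \right)} = \left(F + C\right) \left(C + 360\right) = \left(C + F\right) \left(360 + C\right) = \left(360 + C\right) \left(C + F\right)$)
$N = 16912054704$ ($N = \left(102676 + 26 \left(-58\right) 55\right) \left(\left(498^{2} + 360 \cdot 498 + 360 \cdot 283 + 498 \cdot 283\right) + 186816\right) = \left(102676 - 82940\right) \left(\left(248004 + 179280 + 101880 + 140934\right) + 186816\right) = \left(102676 - 82940\right) \left(670098 + 186816\right) = 19736 \cdot 856914 = 16912054704$)
$\sqrt{\left(-22840\right) \left(-8\right) + N} = \sqrt{\left(-22840\right) \left(-8\right) + 16912054704} = \sqrt{182720 + 16912054704} = \sqrt{16912237424} = 4 \sqrt{1057014839}$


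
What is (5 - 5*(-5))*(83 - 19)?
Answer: 1920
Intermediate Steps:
(5 - 5*(-5))*(83 - 19) = (5 + 25)*64 = 30*64 = 1920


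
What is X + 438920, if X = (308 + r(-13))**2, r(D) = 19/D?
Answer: 90057705/169 ≈ 5.3289e+5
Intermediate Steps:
X = 15880225/169 (X = (308 + 19/(-13))**2 = (308 + 19*(-1/13))**2 = (308 - 19/13)**2 = (3985/13)**2 = 15880225/169 ≈ 93966.)
X + 438920 = 15880225/169 + 438920 = 90057705/169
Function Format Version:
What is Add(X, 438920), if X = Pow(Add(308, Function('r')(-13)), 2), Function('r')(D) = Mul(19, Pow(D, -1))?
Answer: Rational(90057705, 169) ≈ 5.3289e+5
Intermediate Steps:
X = Rational(15880225, 169) (X = Pow(Add(308, Mul(19, Pow(-13, -1))), 2) = Pow(Add(308, Mul(19, Rational(-1, 13))), 2) = Pow(Add(308, Rational(-19, 13)), 2) = Pow(Rational(3985, 13), 2) = Rational(15880225, 169) ≈ 93966.)
Add(X, 438920) = Add(Rational(15880225, 169), 438920) = Rational(90057705, 169)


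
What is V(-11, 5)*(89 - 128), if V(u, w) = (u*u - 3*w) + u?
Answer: -3705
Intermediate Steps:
V(u, w) = u + u**2 - 3*w (V(u, w) = (u**2 - 3*w) + u = u + u**2 - 3*w)
V(-11, 5)*(89 - 128) = (-11 + (-11)**2 - 3*5)*(89 - 128) = (-11 + 121 - 15)*(-39) = 95*(-39) = -3705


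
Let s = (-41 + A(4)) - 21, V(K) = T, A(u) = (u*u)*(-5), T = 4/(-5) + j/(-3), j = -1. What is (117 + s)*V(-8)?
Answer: 35/3 ≈ 11.667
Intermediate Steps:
T = -7/15 (T = 4/(-5) - 1/(-3) = 4*(-⅕) - 1*(-⅓) = -⅘ + ⅓ = -7/15 ≈ -0.46667)
A(u) = -5*u² (A(u) = u²*(-5) = -5*u²)
V(K) = -7/15
s = -142 (s = (-41 - 5*4²) - 21 = (-41 - 5*16) - 21 = (-41 - 80) - 21 = -121 - 21 = -142)
(117 + s)*V(-8) = (117 - 142)*(-7/15) = -25*(-7/15) = 35/3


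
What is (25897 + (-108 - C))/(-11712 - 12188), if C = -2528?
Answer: -28317/23900 ≈ -1.1848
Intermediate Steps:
(25897 + (-108 - C))/(-11712 - 12188) = (25897 + (-108 - 1*(-2528)))/(-11712 - 12188) = (25897 + (-108 + 2528))/(-23900) = (25897 + 2420)*(-1/23900) = 28317*(-1/23900) = -28317/23900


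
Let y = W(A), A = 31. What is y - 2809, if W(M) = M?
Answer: -2778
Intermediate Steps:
y = 31
y - 2809 = 31 - 2809 = -2778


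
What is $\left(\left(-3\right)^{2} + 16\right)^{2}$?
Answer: $625$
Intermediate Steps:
$\left(\left(-3\right)^{2} + 16\right)^{2} = \left(9 + 16\right)^{2} = 25^{2} = 625$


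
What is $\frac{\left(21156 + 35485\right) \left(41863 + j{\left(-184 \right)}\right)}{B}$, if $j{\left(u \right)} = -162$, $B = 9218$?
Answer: $\frac{214726031}{838} \approx 2.5624 \cdot 10^{5}$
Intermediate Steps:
$\frac{\left(21156 + 35485\right) \left(41863 + j{\left(-184 \right)}\right)}{B} = \frac{\left(21156 + 35485\right) \left(41863 - 162\right)}{9218} = 56641 \cdot 41701 \cdot \frac{1}{9218} = 2361986341 \cdot \frac{1}{9218} = \frac{214726031}{838}$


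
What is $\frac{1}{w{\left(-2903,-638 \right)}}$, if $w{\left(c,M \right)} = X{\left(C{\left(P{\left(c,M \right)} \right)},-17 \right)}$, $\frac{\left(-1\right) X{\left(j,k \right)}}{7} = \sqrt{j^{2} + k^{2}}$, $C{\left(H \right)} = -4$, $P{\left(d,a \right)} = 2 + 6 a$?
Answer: $- \frac{\sqrt{305}}{2135} \approx -0.00818$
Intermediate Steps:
$X{\left(j,k \right)} = - 7 \sqrt{j^{2} + k^{2}}$
$w{\left(c,M \right)} = - 7 \sqrt{305}$ ($w{\left(c,M \right)} = - 7 \sqrt{\left(-4\right)^{2} + \left(-17\right)^{2}} = - 7 \sqrt{16 + 289} = - 7 \sqrt{305}$)
$\frac{1}{w{\left(-2903,-638 \right)}} = \frac{1}{\left(-7\right) \sqrt{305}} = - \frac{\sqrt{305}}{2135}$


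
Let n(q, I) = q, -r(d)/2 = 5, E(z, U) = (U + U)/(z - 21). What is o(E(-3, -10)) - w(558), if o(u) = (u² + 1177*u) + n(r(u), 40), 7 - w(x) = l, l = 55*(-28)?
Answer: -20717/36 ≈ -575.47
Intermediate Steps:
l = -1540
E(z, U) = 2*U/(-21 + z) (E(z, U) = (2*U)/(-21 + z) = 2*U/(-21 + z))
r(d) = -10 (r(d) = -2*5 = -10)
w(x) = 1547 (w(x) = 7 - 1*(-1540) = 7 + 1540 = 1547)
o(u) = -10 + u² + 1177*u (o(u) = (u² + 1177*u) - 10 = -10 + u² + 1177*u)
o(E(-3, -10)) - w(558) = (-10 + (2*(-10)/(-21 - 3))² + 1177*(2*(-10)/(-21 - 3))) - 1*1547 = (-10 + (2*(-10)/(-24))² + 1177*(2*(-10)/(-24))) - 1547 = (-10 + (2*(-10)*(-1/24))² + 1177*(2*(-10)*(-1/24))) - 1547 = (-10 + (⅚)² + 1177*(⅚)) - 1547 = (-10 + 25/36 + 5885/6) - 1547 = 34975/36 - 1547 = -20717/36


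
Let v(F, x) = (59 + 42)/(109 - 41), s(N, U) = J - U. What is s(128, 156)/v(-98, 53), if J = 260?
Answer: 7072/101 ≈ 70.020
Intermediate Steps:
s(N, U) = 260 - U
v(F, x) = 101/68
s(128, 156)/v(-98, 53) = (260 - 1*156)/(101/68) = (260 - 156)*(68/101) = 104*(68/101) = 7072/101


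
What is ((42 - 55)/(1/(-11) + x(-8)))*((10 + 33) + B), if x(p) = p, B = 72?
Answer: 16445/89 ≈ 184.78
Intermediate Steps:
((42 - 55)/(1/(-11) + x(-8)))*((10 + 33) + B) = ((42 - 55)/(1/(-11) - 8))*((10 + 33) + 72) = (-13/(-1/11 - 8))*(43 + 72) = -13/(-89/11)*115 = -13*(-11/89)*115 = (143/89)*115 = 16445/89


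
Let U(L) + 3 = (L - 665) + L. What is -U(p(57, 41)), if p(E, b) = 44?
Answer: 580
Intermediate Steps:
U(L) = -668 + 2*L (U(L) = -3 + ((L - 665) + L) = -3 + ((-665 + L) + L) = -3 + (-665 + 2*L) = -668 + 2*L)
-U(p(57, 41)) = -(-668 + 2*44) = -(-668 + 88) = -1*(-580) = 580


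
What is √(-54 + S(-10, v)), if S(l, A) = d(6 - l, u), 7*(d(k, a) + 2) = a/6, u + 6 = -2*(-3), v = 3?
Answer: 2*I*√14 ≈ 7.4833*I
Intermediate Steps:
u = 0 (u = -6 - 2*(-3) = -6 + 6 = 0)
d(k, a) = -2 + a/42 (d(k, a) = -2 + (a/6)/7 = -2 + a/42)
S(l, A) = -2 (S(l, A) = -2 + (1/42)*0 = -2 + 0 = -2)
√(-54 + S(-10, v)) = √(-54 - 2) = √(-56) = 2*I*√14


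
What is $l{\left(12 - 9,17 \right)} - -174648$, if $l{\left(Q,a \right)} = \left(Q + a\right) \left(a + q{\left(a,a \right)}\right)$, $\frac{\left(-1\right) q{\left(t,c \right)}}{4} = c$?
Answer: $173628$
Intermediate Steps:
$q{\left(t,c \right)} = - 4 c$
$l{\left(Q,a \right)} = - 3 a \left(Q + a\right)$ ($l{\left(Q,a \right)} = \left(Q + a\right) \left(a - 4 a\right) = \left(Q + a\right) \left(- 3 a\right) = - 3 a \left(Q + a\right)$)
$l{\left(12 - 9,17 \right)} - -174648 = 3 \cdot 17 \left(- (12 - 9) - 17\right) - -174648 = 3 \cdot 17 \left(- (12 - 9) - 17\right) + 174648 = 3 \cdot 17 \left(\left(-1\right) 3 - 17\right) + 174648 = 3 \cdot 17 \left(-3 - 17\right) + 174648 = 3 \cdot 17 \left(-20\right) + 174648 = -1020 + 174648 = 173628$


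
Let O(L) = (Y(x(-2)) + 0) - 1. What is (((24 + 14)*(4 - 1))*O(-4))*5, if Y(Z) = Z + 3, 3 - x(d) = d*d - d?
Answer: -570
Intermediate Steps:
x(d) = 3 + d - d**2 (x(d) = 3 - (d*d - d) = 3 - (d**2 - d) = 3 + (d - d**2) = 3 + d - d**2)
Y(Z) = 3 + Z
O(L) = -1 (O(L) = ((3 + (3 - 2 - 1*(-2)**2)) + 0) - 1 = ((3 + (3 - 2 - 1*4)) + 0) - 1 = ((3 + (3 - 2 - 4)) + 0) - 1 = ((3 - 3) + 0) - 1 = (0 + 0) - 1 = 0 - 1 = -1)
(((24 + 14)*(4 - 1))*O(-4))*5 = (((24 + 14)*(4 - 1))*(-1))*5 = ((38*3)*(-1))*5 = (114*(-1))*5 = -114*5 = -570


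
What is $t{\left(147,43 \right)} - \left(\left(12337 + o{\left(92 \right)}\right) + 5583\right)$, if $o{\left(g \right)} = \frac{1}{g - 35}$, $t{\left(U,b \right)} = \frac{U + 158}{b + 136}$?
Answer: $- \frac{182820554}{10203} \approx -17918.0$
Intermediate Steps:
$t{\left(U,b \right)} = \frac{158 + U}{136 + b}$
$o{\left(g \right)} = \frac{1}{-35 + g}$
$t{\left(147,43 \right)} - \left(\left(12337 + o{\left(92 \right)}\right) + 5583\right) = \frac{158 + 147}{136 + 43} - \left(\left(12337 + \frac{1}{-35 + 92}\right) + 5583\right) = \frac{1}{179} \cdot 305 - \left(\left(12337 + \frac{1}{57}\right) + 5583\right) = \frac{305}{179} - \left(\frac{703210}{57} + 5583\right) = \frac{305}{179} - \frac{1021441}{57} = - \frac{182820554}{10203}$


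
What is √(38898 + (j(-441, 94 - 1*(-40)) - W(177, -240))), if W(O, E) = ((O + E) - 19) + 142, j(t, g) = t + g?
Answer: √38531 ≈ 196.29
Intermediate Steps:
j(t, g) = g + t
W(O, E) = 123 + E + O (W(O, E) = ((E + O) - 19) + 142 = (-19 + E + O) + 142 = 123 + E + O)
√(38898 + (j(-441, 94 - 1*(-40)) - W(177, -240))) = √(38898 + (((94 - 1*(-40)) - 441) - (123 - 240 + 177))) = √(38898 + (((94 + 40) - 441) - 1*60)) = √(38898 + ((134 - 441) - 60)) = √(38898 + (-307 - 60)) = √(38898 - 367) = √38531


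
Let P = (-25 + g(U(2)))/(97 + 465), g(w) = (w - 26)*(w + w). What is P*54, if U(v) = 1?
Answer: -2025/281 ≈ -7.2064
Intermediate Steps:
g(w) = 2*w*(-26 + w) (g(w) = (-26 + w)*(2*w) = 2*w*(-26 + w))
P = -75/562 (P = (-25 + 2*1*(-26 + 1))/(97 + 465) = (-25 + 2*1*(-25))/562 = (-25 - 50)*(1/562) = -75*1/562 = -75/562 ≈ -0.13345)
P*54 = -75/562*54 = -2025/281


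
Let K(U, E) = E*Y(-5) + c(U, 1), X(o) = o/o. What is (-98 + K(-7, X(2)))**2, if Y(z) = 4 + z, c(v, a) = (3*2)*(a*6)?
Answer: 3969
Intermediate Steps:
c(v, a) = 36*a (c(v, a) = 6*(6*a) = 36*a)
X(o) = 1
K(U, E) = 36 - E (K(U, E) = E*(4 - 5) + 36*1 = E*(-1) + 36 = -E + 36 = 36 - E)
(-98 + K(-7, X(2)))**2 = (-98 + (36 - 1*1))**2 = (-98 + (36 - 1))**2 = (-98 + 35)**2 = (-63)**2 = 3969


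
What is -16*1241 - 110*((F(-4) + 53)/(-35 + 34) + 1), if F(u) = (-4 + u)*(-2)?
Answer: -12376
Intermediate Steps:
F(u) = 8 - 2*u
-16*1241 - 110*((F(-4) + 53)/(-35 + 34) + 1) = -16*1241 - 110*(((8 - 2*(-4)) + 53)/(-35 + 34) + 1) = -19856 - 110*(((8 + 8) + 53)/(-1) + 1) = -19856 - 110*((16 + 53)*(-1) + 1) = -19856 - 110*(69*(-1) + 1) = -19856 - 110*(-69 + 1) = -19856 - 110*(-68) = -19856 - 1*(-7480) = -19856 + 7480 = -12376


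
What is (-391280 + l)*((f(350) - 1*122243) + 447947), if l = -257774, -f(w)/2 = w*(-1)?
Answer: -211853821816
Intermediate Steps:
f(w) = 2*w (f(w) = -2*w*(-1) = -(-2)*w = 2*w)
(-391280 + l)*((f(350) - 1*122243) + 447947) = (-391280 - 257774)*((2*350 - 1*122243) + 447947) = -649054*((700 - 122243) + 447947) = -649054*(-121543 + 447947) = -649054*326404 = -211853821816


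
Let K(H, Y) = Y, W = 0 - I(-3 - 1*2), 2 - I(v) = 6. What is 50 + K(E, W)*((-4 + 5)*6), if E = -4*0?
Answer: 74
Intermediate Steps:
I(v) = -4 (I(v) = 2 - 1*6 = 2 - 6 = -4)
E = 0
W = 4 (W = 0 - 1*(-4) = 0 + 4 = 4)
50 + K(E, W)*((-4 + 5)*6) = 50 + 4*((-4 + 5)*6) = 50 + 4*(1*6) = 50 + 4*6 = 50 + 24 = 74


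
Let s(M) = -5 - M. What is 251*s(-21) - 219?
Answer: 3797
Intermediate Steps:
251*s(-21) - 219 = 251*(-5 - 1*(-21)) - 219 = 251*(-5 + 21) - 219 = 251*16 - 219 = 4016 - 219 = 3797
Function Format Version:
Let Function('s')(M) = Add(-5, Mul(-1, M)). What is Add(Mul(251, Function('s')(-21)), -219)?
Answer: 3797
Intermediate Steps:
Add(Mul(251, Function('s')(-21)), -219) = Add(Mul(251, Add(-5, Mul(-1, -21))), -219) = Add(Mul(251, Add(-5, 21)), -219) = Add(Mul(251, 16), -219) = Add(4016, -219) = 3797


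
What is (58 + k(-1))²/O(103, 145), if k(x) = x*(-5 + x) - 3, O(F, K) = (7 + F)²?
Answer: 3721/12100 ≈ 0.30752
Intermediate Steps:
k(x) = -3 + x*(-5 + x)
(58 + k(-1))²/O(103, 145) = (58 + (-3 + (-1)² - 5*(-1)))²/((7 + 103)²) = (58 + (-3 + 1 + 5))²/(110²) = (58 + 3)²/12100 = 61²*(1/12100) = 3721*(1/12100) = 3721/12100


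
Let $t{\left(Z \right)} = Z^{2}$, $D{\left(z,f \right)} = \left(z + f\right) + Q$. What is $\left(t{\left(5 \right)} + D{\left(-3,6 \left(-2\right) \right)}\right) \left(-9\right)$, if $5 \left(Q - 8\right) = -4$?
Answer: $- \frac{774}{5} \approx -154.8$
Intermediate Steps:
$Q = \frac{36}{5}$ ($Q = 8 + \frac{1}{5} \left(-4\right) = 8 - \frac{4}{5} = \frac{36}{5} \approx 7.2$)
$D{\left(z,f \right)} = \frac{36}{5} + f + z$ ($D{\left(z,f \right)} = \left(z + f\right) + \frac{36}{5} = \left(f + z\right) + \frac{36}{5} = \frac{36}{5} + f + z$)
$\left(t{\left(5 \right)} + D{\left(-3,6 \left(-2\right) \right)}\right) \left(-9\right) = \left(5^{2} + \left(\frac{36}{5} + 6 \left(-2\right) - 3\right)\right) \left(-9\right) = \left(25 - \frac{39}{5}\right) \left(-9\right) = \frac{86}{5} \left(-9\right) = - \frac{774}{5}$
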